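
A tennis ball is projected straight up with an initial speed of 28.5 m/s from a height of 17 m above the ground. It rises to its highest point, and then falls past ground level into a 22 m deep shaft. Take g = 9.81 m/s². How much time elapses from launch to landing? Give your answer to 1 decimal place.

Phase 1 (rising): v₀ = 28.5 m/s, a = -9.81 m/s².
v = v₀ + at → t = (0 − 28.5) / -9.81 = 2.91 s
v² = v₀² + 2aΔx → Δx = (0² − 28.5²)/(2·-9.81) = 41.4 m

Phase 2 (falling): v₀ = 0 m/s, a = -9.81 m/s².
Falls 80.4 m from rest: t = √(2·80.4/9.81) = 4.05 s; v = g·t = 39.7 m/s.
Total time = 2.91 + 4.05 = 6.95 s

7.0 s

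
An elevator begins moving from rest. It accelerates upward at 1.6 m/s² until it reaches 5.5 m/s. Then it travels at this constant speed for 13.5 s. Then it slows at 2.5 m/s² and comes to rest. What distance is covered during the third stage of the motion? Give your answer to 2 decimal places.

6.05 m

Phase 1 (accelerating): v₀ = 0 m/s, a = 1.6 m/s².
v = v₀ + at → t = (5.5 − 0) / 1.6 = 3.44 s
v² = v₀² + 2aΔx → Δx = (5.5² − 0²)/(2·1.6) = 9.45 m

Phase 2 (constant speed): v₀ = 5.50 m/s, a = 0 m/s².
v = v₀ + at = 5.50 + (0)(13.5) = 5.50 m/s
Δx = v₀t + ½at² = 5.50·13.5 + 0.5·0·13.5² = 74.2 m

Phase 3 (decelerating): v₀ = 5.50 m/s, a = -2.5 m/s².
v = v₀ + at → t = (0 − 5.50) / -2.5 = 2.20 s
v² = v₀² + 2aΔx → Δx = (0² − 5.50²)/(2·-2.5) = 6.05 m
Distance in phase 3 = 6.05 m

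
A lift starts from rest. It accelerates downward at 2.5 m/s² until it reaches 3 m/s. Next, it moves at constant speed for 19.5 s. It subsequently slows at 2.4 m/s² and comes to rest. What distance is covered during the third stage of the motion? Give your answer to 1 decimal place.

1.9 m

Phase 1 (accelerating): v₀ = 0 m/s, a = 2.5 m/s².
v = v₀ + at → t = (3 − 0) / 2.5 = 1.20 s
v² = v₀² + 2aΔx → Δx = (3² − 0²)/(2·2.5) = 1.80 m

Phase 2 (constant speed): v₀ = 3.00 m/s, a = 0 m/s².
v = v₀ + at = 3.00 + (0)(19.5) = 3.00 m/s
Δx = v₀t + ½at² = 3.00·19.5 + 0.5·0·19.5² = 58.5 m

Phase 3 (decelerating): v₀ = 3.00 m/s, a = -2.4 m/s².
v = v₀ + at → t = (0 − 3.00) / -2.4 = 1.25 s
v² = v₀² + 2aΔx → Δx = (0² − 3.00²)/(2·-2.4) = 1.88 m
Distance in phase 3 = 1.88 m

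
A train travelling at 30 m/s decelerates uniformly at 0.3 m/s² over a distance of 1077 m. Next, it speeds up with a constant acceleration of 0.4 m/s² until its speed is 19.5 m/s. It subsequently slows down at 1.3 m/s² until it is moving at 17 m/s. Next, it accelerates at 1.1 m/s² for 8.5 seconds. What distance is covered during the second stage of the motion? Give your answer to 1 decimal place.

Phase 1 (decelerating): v₀ = 30.0 m/s, a = -0.3 m/s².
v² = v₀² + 2aΔx = 30.0² + 2·-0.3·1077 = 254 → v = 15.9 m/s
t = (v − v₀)/a = (15.9 − 30.0)/-0.3 = 46.9 s

Phase 2 (accelerating): v₀ = 15.9 m/s, a = 0.4 m/s².
v = v₀ + at → t = (19.5 − 15.9) / 0.4 = 8.92 s
v² = v₀² + 2aΔx → Δx = (19.5² − 15.9²)/(2·0.4) = 158 m
Distance in phase 2 = 158 m

158.1 m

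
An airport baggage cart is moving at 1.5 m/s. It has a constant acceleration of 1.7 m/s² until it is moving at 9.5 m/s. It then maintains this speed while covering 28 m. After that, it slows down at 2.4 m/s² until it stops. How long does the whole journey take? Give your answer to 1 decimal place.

11.6 s

Phase 1 (accelerating): v₀ = 1.50 m/s, a = 1.7 m/s².
v = v₀ + at → t = (9.5 − 1.50) / 1.7 = 4.71 s
v² = v₀² + 2aΔx → Δx = (9.5² − 1.50²)/(2·1.7) = 25.9 m

Phase 2 (constant speed): v₀ = 9.50 m/s, a = 0 m/s².
Constant speed: t = d/v = 28/9.50 = 2.95 s

Phase 3 (decelerating): v₀ = 9.50 m/s, a = -2.4 m/s².
v = v₀ + at → t = (0 − 9.50) / -2.4 = 3.96 s
v² = v₀² + 2aΔx → Δx = (0² − 9.50²)/(2·-2.4) = 18.8 m
Total time = 4.71 + 2.95 + 3.96 = 11.6 s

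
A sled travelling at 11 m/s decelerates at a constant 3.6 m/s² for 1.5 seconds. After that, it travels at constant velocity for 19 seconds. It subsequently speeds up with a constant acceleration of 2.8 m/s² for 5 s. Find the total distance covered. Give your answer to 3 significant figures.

182 m

Phase 1 (decelerating): v₀ = 11.0 m/s, a = -3.6 m/s².
v = v₀ + at = 11.0 + (-3.6)(1.5) = 5.60 m/s
Δx = v₀t + ½at² = 11.0·1.5 + 0.5·-3.6·1.5² = 12.4 m

Phase 2 (constant speed): v₀ = 5.60 m/s, a = 0 m/s².
v = v₀ + at = 5.60 + (0)(19) = 5.60 m/s
Δx = v₀t + ½at² = 5.60·19 + 0.5·0·19² = 106 m

Phase 3 (accelerating): v₀ = 5.60 m/s, a = 2.8 m/s².
v = v₀ + at = 5.60 + (2.8)(5) = 19.6 m/s
Δx = v₀t + ½at² = 5.60·5 + 0.5·2.8·5² = 63.0 m
Total distance = 12.4 + 106 + 63.0 = 182 m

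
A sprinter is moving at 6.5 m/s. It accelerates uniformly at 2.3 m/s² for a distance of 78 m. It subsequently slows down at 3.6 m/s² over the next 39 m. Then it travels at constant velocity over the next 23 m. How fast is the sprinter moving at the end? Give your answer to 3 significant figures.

Phase 1 (accelerating): v₀ = 6.50 m/s, a = 2.3 m/s².
v² = v₀² + 2aΔx = 6.50² + 2·2.3·78 = 401 → v = 20.0 m/s
t = (v − v₀)/a = (20.0 − 6.50)/2.3 = 5.88 s

Phase 2 (decelerating): v₀ = 20.0 m/s, a = -3.6 m/s².
v² = v₀² + 2aΔx = 20.0² + 2·-3.6·39 = 120 → v = 11.0 m/s
t = (v − v₀)/a = (11.0 − 20.0)/-3.6 = 2.52 s

Phase 3 (constant speed): v₀ = 11.0 m/s, a = 0 m/s².
Constant speed: t = d/v = 23/11.0 = 2.10 s
Final speed = 11.0 m/s

11.0 m/s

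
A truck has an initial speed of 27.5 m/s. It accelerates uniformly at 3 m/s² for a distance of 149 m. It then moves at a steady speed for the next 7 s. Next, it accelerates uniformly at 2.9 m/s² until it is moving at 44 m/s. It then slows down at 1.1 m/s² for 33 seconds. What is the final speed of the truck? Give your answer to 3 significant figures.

Phase 1 (accelerating): v₀ = 27.5 m/s, a = 3 m/s².
v² = v₀² + 2aΔx = 27.5² + 2·3·149 = 1650 → v = 40.6 m/s
t = (v − v₀)/a = (40.6 − 27.5)/3 = 4.37 s

Phase 2 (constant speed): v₀ = 40.6 m/s, a = 0 m/s².
v = v₀ + at = 40.6 + (0)(7) = 40.6 m/s
Δx = v₀t + ½at² = 40.6·7 + 0.5·0·7² = 284 m

Phase 3 (accelerating): v₀ = 40.6 m/s, a = 2.9 m/s².
v = v₀ + at → t = (44 − 40.6) / 2.9 = 1.16 s
v² = v₀² + 2aΔx → Δx = (44² − 40.6²)/(2·2.9) = 49.3 m

Phase 4 (decelerating): v₀ = 44.0 m/s, a = -1.1 m/s².
v = v₀ + at = 44.0 + (-1.1)(33) = 7.70 m/s
Δx = v₀t + ½at² = 44.0·33 + 0.5·-1.1·33² = 853 m
Final speed = 7.70 m/s

7.70 m/s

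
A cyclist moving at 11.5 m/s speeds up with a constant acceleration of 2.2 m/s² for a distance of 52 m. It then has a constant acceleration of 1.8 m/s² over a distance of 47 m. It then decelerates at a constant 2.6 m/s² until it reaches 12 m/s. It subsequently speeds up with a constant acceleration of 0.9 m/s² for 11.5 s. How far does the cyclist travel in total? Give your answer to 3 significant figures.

Phase 1 (accelerating): v₀ = 11.5 m/s, a = 2.2 m/s².
v² = v₀² + 2aΔx = 11.5² + 2·2.2·52 = 361 → v = 19.0 m/s
t = (v − v₀)/a = (19.0 − 11.5)/2.2 = 3.41 s

Phase 2 (accelerating): v₀ = 19.0 m/s, a = 1.8 m/s².
v² = v₀² + 2aΔx = 19.0² + 2·1.8·47 = 530 → v = 23.0 m/s
t = (v − v₀)/a = (23.0 − 19.0)/1.8 = 2.24 s

Phase 3 (decelerating): v₀ = 23.0 m/s, a = -2.6 m/s².
v = v₀ + at → t = (12 − 23.0) / -2.6 = 4.24 s
v² = v₀² + 2aΔx → Δx = (12² − 23.0²)/(2·-2.6) = 74.3 m

Phase 4 (accelerating): v₀ = 12.0 m/s, a = 0.9 m/s².
v = v₀ + at = 12.0 + (0.9)(11.5) = 22.4 m/s
Δx = v₀t + ½at² = 12.0·11.5 + 0.5·0.9·11.5² = 198 m
Total distance = 52.0 + 47.0 + 74.3 + 198 = 371 m

371 m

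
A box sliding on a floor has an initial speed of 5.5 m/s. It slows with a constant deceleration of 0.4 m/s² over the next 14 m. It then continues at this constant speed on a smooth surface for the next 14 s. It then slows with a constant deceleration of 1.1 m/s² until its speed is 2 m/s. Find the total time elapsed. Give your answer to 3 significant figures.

Phase 1 (decelerating): v₀ = 5.50 m/s, a = -0.4 m/s².
v² = v₀² + 2aΔx = 5.50² + 2·-0.4·14 = 19.0 → v = 4.36 m/s
t = (v − v₀)/a = (4.36 − 5.50)/-0.4 = 2.84 s

Phase 2 (constant speed): v₀ = 4.36 m/s, a = 0 m/s².
v = v₀ + at = 4.36 + (0)(14) = 4.36 m/s
Δx = v₀t + ½at² = 4.36·14 + 0.5·0·14² = 61.1 m

Phase 3 (decelerating): v₀ = 4.36 m/s, a = -1.1 m/s².
v = v₀ + at → t = (2 − 4.36) / -1.1 = 2.15 s
v² = v₀² + 2aΔx → Δx = (2² − 4.36²)/(2·-1.1) = 6.84 m
Total time = 2.84 + 14.0 + 2.15 = 19.0 s

19.0 s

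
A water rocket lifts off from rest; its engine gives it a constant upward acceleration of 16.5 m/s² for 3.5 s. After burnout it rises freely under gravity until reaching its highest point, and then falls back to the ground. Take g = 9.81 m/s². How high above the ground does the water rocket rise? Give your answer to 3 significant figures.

271 m

Phase 1 (powered ascent): v₀ = 0 m/s, a = 16.5 m/s².
v = v₀ + at = 0 + (16.5)(3.5) = 57.8 m/s
Δx = v₀t + ½at² = 0·3.5 + 0.5·16.5·3.5² = 101 m

Phase 2 (coasting upward): v₀ = 57.8 m/s, a = -9.81 m/s².
v = v₀ + at → t = (0 − 57.8) / -9.81 = 5.89 s
v² = v₀² + 2aΔx → Δx = (0² − 57.8²)/(2·-9.81) = 170 m
Maximum height = 101 + 170 = 271 m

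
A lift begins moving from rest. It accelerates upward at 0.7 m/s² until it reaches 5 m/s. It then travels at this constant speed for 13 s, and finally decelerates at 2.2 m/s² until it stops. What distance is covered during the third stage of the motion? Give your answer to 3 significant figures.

5.68 m

Phase 1 (accelerating): v₀ = 0 m/s, a = 0.7 m/s².
v = v₀ + at → t = (5 − 0) / 0.7 = 7.14 s
v² = v₀² + 2aΔx → Δx = (5² − 0²)/(2·0.7) = 17.9 m

Phase 2 (constant speed): v₀ = 5.00 m/s, a = 0 m/s².
v = v₀ + at = 5.00 + (0)(13) = 5.00 m/s
Δx = v₀t + ½at² = 5.00·13 + 0.5·0·13² = 65.0 m

Phase 3 (decelerating): v₀ = 5.00 m/s, a = -2.2 m/s².
v = v₀ + at → t = (0 − 5.00) / -2.2 = 2.27 s
v² = v₀² + 2aΔx → Δx = (0² − 5.00²)/(2·-2.2) = 5.68 m
Distance in phase 3 = 5.68 m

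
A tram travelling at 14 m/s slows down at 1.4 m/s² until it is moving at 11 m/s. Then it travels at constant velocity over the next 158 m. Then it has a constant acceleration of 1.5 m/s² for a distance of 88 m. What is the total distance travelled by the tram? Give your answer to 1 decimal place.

Phase 1 (decelerating): v₀ = 14.0 m/s, a = -1.4 m/s².
v = v₀ + at → t = (11 − 14.0) / -1.4 = 2.14 s
v² = v₀² + 2aΔx → Δx = (11² − 14.0²)/(2·-1.4) = 26.8 m

Phase 2 (constant speed): v₀ = 11.0 m/s, a = 0 m/s².
Constant speed: t = d/v = 158/11.0 = 14.4 s

Phase 3 (accelerating): v₀ = 11.0 m/s, a = 1.5 m/s².
v² = v₀² + 2aΔx = 11.0² + 2·1.5·88 = 385 → v = 19.6 m/s
t = (v − v₀)/a = (19.6 − 11.0)/1.5 = 5.75 s
Total distance = 26.8 + 158 + 88.0 = 273 m

272.8 m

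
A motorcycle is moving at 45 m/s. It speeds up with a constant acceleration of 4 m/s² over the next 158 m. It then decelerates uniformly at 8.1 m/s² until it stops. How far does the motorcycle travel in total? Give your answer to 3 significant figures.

Phase 1 (accelerating): v₀ = 45.0 m/s, a = 4 m/s².
v² = v₀² + 2aΔx = 45.0² + 2·4·158 = 3290 → v = 57.3 m/s
t = (v − v₀)/a = (57.3 − 45.0)/4 = 3.09 s

Phase 2 (decelerating): v₀ = 57.3 m/s, a = -8.1 m/s².
v = v₀ + at → t = (0 − 57.3) / -8.1 = 7.08 s
v² = v₀² + 2aΔx → Δx = (0² − 57.3²)/(2·-8.1) = 203 m
Total distance = 158 + 203 = 361 m

361 m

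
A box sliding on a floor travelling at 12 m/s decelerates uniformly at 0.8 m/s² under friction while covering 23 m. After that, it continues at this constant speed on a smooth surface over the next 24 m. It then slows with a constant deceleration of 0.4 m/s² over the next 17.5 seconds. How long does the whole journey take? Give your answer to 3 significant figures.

Phase 1 (decelerating): v₀ = 12.0 m/s, a = -0.8 m/s².
v² = v₀² + 2aΔx = 12.0² + 2·-0.8·23 = 107 → v = 10.4 m/s
t = (v − v₀)/a = (10.4 − 12.0)/-0.8 = 2.06 s

Phase 2 (constant speed): v₀ = 10.4 m/s, a = 0 m/s².
Constant speed: t = d/v = 24/10.4 = 2.32 s

Phase 3 (decelerating): v₀ = 10.4 m/s, a = -0.4 m/s².
v = v₀ + at = 10.4 + (-0.4)(17.5) = 3.35 m/s
Δx = v₀t + ½at² = 10.4·17.5 + 0.5·-0.4·17.5² = 120 m
Total time = 2.06 + 2.32 + 17.5 = 21.9 s

21.9 s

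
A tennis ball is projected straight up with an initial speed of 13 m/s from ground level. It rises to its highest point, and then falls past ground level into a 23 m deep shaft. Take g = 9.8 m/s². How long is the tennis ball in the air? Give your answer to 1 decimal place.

3.9 s

Phase 1 (rising): v₀ = 13.0 m/s, a = -9.8 m/s².
v = v₀ + at → t = (0 − 13.0) / -9.8 = 1.33 s
v² = v₀² + 2aΔx → Δx = (0² − 13.0²)/(2·-9.8) = 8.62 m

Phase 2 (falling): v₀ = 0 m/s, a = -9.8 m/s².
Falls 31.6 m from rest: t = √(2·31.6/9.8) = 2.54 s; v = g·t = 24.9 m/s.
Total time = 1.33 + 2.54 = 3.87 s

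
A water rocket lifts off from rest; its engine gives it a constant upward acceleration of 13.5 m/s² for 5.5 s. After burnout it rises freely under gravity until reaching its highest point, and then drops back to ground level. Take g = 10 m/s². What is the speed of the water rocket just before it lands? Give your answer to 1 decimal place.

Phase 1 (powered ascent): v₀ = 0 m/s, a = 13.5 m/s².
v = v₀ + at = 0 + (13.5)(5.5) = 74.2 m/s
Δx = v₀t + ½at² = 0·5.5 + 0.5·13.5·5.5² = 204 m

Phase 2 (coasting upward): v₀ = 74.2 m/s, a = -10 m/s².
v = v₀ + at → t = (0 − 74.2) / -10 = 7.42 s
v² = v₀² + 2aΔx → Δx = (0² − 74.2²)/(2·-10) = 276 m

Phase 3 (free fall): v₀ = 0 m/s, a = -10 m/s².
Falls 480 m from rest: t = √(2·480/10) = 9.80 s; v = g·t = 98.0 m/s.
Impact speed = 98.0 m/s

98.0 m/s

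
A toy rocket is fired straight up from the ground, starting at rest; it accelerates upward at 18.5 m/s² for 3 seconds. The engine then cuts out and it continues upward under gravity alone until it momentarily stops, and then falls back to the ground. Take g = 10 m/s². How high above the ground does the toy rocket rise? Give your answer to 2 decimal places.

237.26 m

Phase 1 (powered ascent): v₀ = 0 m/s, a = 18.5 m/s².
v = v₀ + at = 0 + (18.5)(3) = 55.5 m/s
Δx = v₀t + ½at² = 0·3 + 0.5·18.5·3² = 83.2 m

Phase 2 (coasting upward): v₀ = 55.5 m/s, a = -10 m/s².
v = v₀ + at → t = (0 − 55.5) / -10 = 5.55 s
v² = v₀² + 2aΔx → Δx = (0² − 55.5²)/(2·-10) = 154 m
Maximum height = 83.2 + 154 = 237 m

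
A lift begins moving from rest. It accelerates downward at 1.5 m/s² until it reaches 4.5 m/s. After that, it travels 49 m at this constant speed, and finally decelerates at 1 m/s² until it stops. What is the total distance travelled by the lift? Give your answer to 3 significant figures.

Phase 1 (accelerating): v₀ = 0 m/s, a = 1.5 m/s².
v = v₀ + at → t = (4.5 − 0) / 1.5 = 3.00 s
v² = v₀² + 2aΔx → Δx = (4.5² − 0²)/(2·1.5) = 6.75 m

Phase 2 (constant speed): v₀ = 4.50 m/s, a = 0 m/s².
Constant speed: t = d/v = 49/4.50 = 10.9 s

Phase 3 (decelerating): v₀ = 4.50 m/s, a = -1 m/s².
v = v₀ + at → t = (0 − 4.50) / -1 = 4.50 s
v² = v₀² + 2aΔx → Δx = (0² − 4.50²)/(2·-1) = 10.1 m
Total distance = 6.75 + 49.0 + 10.1 = 65.9 m

65.9 m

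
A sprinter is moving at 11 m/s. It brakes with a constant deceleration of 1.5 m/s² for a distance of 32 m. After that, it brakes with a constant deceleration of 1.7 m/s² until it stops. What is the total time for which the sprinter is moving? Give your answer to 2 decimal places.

6.94 s

Phase 1 (decelerating): v₀ = 11.0 m/s, a = -1.5 m/s².
v² = v₀² + 2aΔx = 11.0² + 2·-1.5·32 = 25.0 → v = 5.00 m/s
t = (v − v₀)/a = (5.00 − 11.0)/-1.5 = 4.00 s

Phase 2 (decelerating): v₀ = 5.00 m/s, a = -1.7 m/s².
v = v₀ + at → t = (0 − 5.00) / -1.7 = 2.94 s
v² = v₀² + 2aΔx → Δx = (0² − 5.00²)/(2·-1.7) = 7.35 m
Total time = 4.00 + 2.94 = 6.94 s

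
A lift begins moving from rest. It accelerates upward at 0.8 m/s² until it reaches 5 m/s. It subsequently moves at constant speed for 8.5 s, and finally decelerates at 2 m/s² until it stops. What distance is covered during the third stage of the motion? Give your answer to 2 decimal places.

Phase 1 (accelerating): v₀ = 0 m/s, a = 0.8 m/s².
v = v₀ + at → t = (5 − 0) / 0.8 = 6.25 s
v² = v₀² + 2aΔx → Δx = (5² − 0²)/(2·0.8) = 15.6 m

Phase 2 (constant speed): v₀ = 5.00 m/s, a = 0 m/s².
v = v₀ + at = 5.00 + (0)(8.5) = 5.00 m/s
Δx = v₀t + ½at² = 5.00·8.5 + 0.5·0·8.5² = 42.5 m

Phase 3 (decelerating): v₀ = 5.00 m/s, a = -2 m/s².
v = v₀ + at → t = (0 − 5.00) / -2 = 2.50 s
v² = v₀² + 2aΔx → Δx = (0² − 5.00²)/(2·-2) = 6.25 m
Distance in phase 3 = 6.25 m

6.25 m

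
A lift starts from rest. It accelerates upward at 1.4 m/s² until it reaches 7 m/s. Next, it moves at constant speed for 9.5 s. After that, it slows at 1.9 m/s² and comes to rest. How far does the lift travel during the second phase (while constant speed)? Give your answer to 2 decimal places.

66.50 m

Phase 1 (accelerating): v₀ = 0 m/s, a = 1.4 m/s².
v = v₀ + at → t = (7 − 0) / 1.4 = 5.00 s
v² = v₀² + 2aΔx → Δx = (7² − 0²)/(2·1.4) = 17.5 m

Phase 2 (constant speed): v₀ = 7.00 m/s, a = 0 m/s².
v = v₀ + at = 7.00 + (0)(9.5) = 7.00 m/s
Δx = v₀t + ½at² = 7.00·9.5 + 0.5·0·9.5² = 66.5 m
Distance in phase 2 = 66.5 m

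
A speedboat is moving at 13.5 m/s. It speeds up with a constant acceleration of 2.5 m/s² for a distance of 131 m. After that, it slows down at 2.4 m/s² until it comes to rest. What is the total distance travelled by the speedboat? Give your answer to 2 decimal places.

Phase 1 (accelerating): v₀ = 13.5 m/s, a = 2.5 m/s².
v² = v₀² + 2aΔx = 13.5² + 2·2.5·131 = 837 → v = 28.9 m/s
t = (v − v₀)/a = (28.9 − 13.5)/2.5 = 6.17 s

Phase 2 (decelerating): v₀ = 28.9 m/s, a = -2.4 m/s².
v = v₀ + at → t = (0 − 28.9) / -2.4 = 12.1 s
v² = v₀² + 2aΔx → Δx = (0² − 28.9²)/(2·-2.4) = 174 m
Total distance = 131 + 174 = 305 m

305.43 m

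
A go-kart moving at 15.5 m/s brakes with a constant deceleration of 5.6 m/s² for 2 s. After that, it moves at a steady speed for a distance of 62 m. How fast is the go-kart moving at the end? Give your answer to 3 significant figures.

4.30 m/s

Phase 1 (decelerating): v₀ = 15.5 m/s, a = -5.6 m/s².
v = v₀ + at = 15.5 + (-5.6)(2) = 4.30 m/s
Δx = v₀t + ½at² = 15.5·2 + 0.5·-5.6·2² = 19.8 m

Phase 2 (constant speed): v₀ = 4.30 m/s, a = 0 m/s².
Constant speed: t = d/v = 62/4.30 = 14.4 s
Final speed = 4.30 m/s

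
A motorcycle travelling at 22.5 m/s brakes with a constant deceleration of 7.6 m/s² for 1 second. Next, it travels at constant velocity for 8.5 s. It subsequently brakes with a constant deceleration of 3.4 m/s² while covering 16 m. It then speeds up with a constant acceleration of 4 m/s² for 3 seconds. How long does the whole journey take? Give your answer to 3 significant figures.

13.8 s

Phase 1 (decelerating): v₀ = 22.5 m/s, a = -7.6 m/s².
v = v₀ + at = 22.5 + (-7.6)(1) = 14.9 m/s
Δx = v₀t + ½at² = 22.5·1 + 0.5·-7.6·1² = 18.7 m

Phase 2 (constant speed): v₀ = 14.9 m/s, a = 0 m/s².
v = v₀ + at = 14.9 + (0)(8.5) = 14.9 m/s
Δx = v₀t + ½at² = 14.9·8.5 + 0.5·0·8.5² = 127 m

Phase 3 (decelerating): v₀ = 14.9 m/s, a = -3.4 m/s².
v² = v₀² + 2aΔx = 14.9² + 2·-3.4·16 = 113 → v = 10.6 m/s
t = (v − v₀)/a = (10.6 − 14.9)/-3.4 = 1.25 s

Phase 4 (accelerating): v₀ = 10.6 m/s, a = 4 m/s².
v = v₀ + at = 10.6 + (4)(3) = 22.6 m/s
Δx = v₀t + ½at² = 10.6·3 + 0.5·4·3² = 49.9 m
Total time = 1.00 + 8.50 + 1.25 + 3.00 = 13.8 s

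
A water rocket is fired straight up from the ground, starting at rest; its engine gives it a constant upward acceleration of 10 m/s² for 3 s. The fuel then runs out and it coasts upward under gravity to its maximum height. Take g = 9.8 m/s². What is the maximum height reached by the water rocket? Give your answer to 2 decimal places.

90.92 m

Phase 1 (powered ascent): v₀ = 0 m/s, a = 10 m/s².
v = v₀ + at = 0 + (10)(3) = 30.0 m/s
Δx = v₀t + ½at² = 0·3 + 0.5·10·3² = 45.0 m

Phase 2 (coasting upward): v₀ = 30.0 m/s, a = -9.8 m/s².
v = v₀ + at → t = (0 − 30.0) / -9.8 = 3.06 s
v² = v₀² + 2aΔx → Δx = (0² − 30.0²)/(2·-9.8) = 45.9 m
Maximum height = 45.0 + 45.9 = 90.9 m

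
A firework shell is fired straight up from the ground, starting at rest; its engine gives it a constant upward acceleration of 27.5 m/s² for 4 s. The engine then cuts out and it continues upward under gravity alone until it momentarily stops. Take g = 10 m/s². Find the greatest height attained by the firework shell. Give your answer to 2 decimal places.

Phase 1 (powered ascent): v₀ = 0 m/s, a = 27.5 m/s².
v = v₀ + at = 0 + (27.5)(4) = 110 m/s
Δx = v₀t + ½at² = 0·4 + 0.5·27.5·4² = 220 m

Phase 2 (coasting upward): v₀ = 110 m/s, a = -10 m/s².
v = v₀ + at → t = (0 − 110) / -10 = 11.0 s
v² = v₀² + 2aΔx → Δx = (0² − 110²)/(2·-10) = 605 m
Maximum height = 220 + 605 = 825 m

825.00 m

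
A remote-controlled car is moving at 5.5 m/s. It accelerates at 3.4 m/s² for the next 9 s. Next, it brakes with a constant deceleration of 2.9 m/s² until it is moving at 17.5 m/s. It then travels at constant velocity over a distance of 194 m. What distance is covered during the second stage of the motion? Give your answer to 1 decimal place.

171.9 m

Phase 1 (accelerating): v₀ = 5.50 m/s, a = 3.4 m/s².
v = v₀ + at = 5.50 + (3.4)(9) = 36.1 m/s
Δx = v₀t + ½at² = 5.50·9 + 0.5·3.4·9² = 187 m

Phase 2 (decelerating): v₀ = 36.1 m/s, a = -2.9 m/s².
v = v₀ + at → t = (17.5 − 36.1) / -2.9 = 6.41 s
v² = v₀² + 2aΔx → Δx = (17.5² − 36.1²)/(2·-2.9) = 172 m
Distance in phase 2 = 172 m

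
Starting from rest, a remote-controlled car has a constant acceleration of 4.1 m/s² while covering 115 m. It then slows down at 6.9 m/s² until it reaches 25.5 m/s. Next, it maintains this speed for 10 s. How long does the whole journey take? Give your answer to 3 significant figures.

Phase 1 (accelerating): v₀ = 0 m/s, a = 4.1 m/s².
v² = v₀² + 2aΔx = 0² + 2·4.1·115 = 943 → v = 30.7 m/s
t = (v − v₀)/a = (30.7 − 0)/4.1 = 7.49 s

Phase 2 (decelerating): v₀ = 30.7 m/s, a = -6.9 m/s².
v = v₀ + at → t = (25.5 − 30.7) / -6.9 = 0.755 s
v² = v₀² + 2aΔx → Δx = (25.5² − 30.7²)/(2·-6.9) = 21.2 m

Phase 3 (constant speed): v₀ = 25.5 m/s, a = 0 m/s².
v = v₀ + at = 25.5 + (0)(10) = 25.5 m/s
Δx = v₀t + ½at² = 25.5·10 + 0.5·0·10² = 255 m
Total time = 7.49 + 0.755 + 10.0 = 18.2 s

18.2 s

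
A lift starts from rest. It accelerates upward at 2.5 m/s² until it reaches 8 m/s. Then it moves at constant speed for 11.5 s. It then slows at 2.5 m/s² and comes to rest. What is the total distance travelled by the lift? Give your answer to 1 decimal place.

Phase 1 (accelerating): v₀ = 0 m/s, a = 2.5 m/s².
v = v₀ + at → t = (8 − 0) / 2.5 = 3.20 s
v² = v₀² + 2aΔx → Δx = (8² − 0²)/(2·2.5) = 12.8 m

Phase 2 (constant speed): v₀ = 8.00 m/s, a = 0 m/s².
v = v₀ + at = 8.00 + (0)(11.5) = 8.00 m/s
Δx = v₀t + ½at² = 8.00·11.5 + 0.5·0·11.5² = 92.0 m

Phase 3 (decelerating): v₀ = 8.00 m/s, a = -2.5 m/s².
v = v₀ + at → t = (0 − 8.00) / -2.5 = 3.20 s
v² = v₀² + 2aΔx → Δx = (0² − 8.00²)/(2·-2.5) = 12.8 m
Total distance = 12.8 + 92.0 + 12.8 = 118 m

117.6 m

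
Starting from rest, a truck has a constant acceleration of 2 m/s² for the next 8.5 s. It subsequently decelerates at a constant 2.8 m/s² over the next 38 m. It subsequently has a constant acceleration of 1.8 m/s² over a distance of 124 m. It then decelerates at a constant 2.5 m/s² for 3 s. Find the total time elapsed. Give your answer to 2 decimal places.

22.30 s

Phase 1 (accelerating): v₀ = 0 m/s, a = 2 m/s².
v = v₀ + at = 0 + (2)(8.5) = 17.0 m/s
Δx = v₀t + ½at² = 0·8.5 + 0.5·2·8.5² = 72.2 m

Phase 2 (decelerating): v₀ = 17.0 m/s, a = -2.8 m/s².
v² = v₀² + 2aΔx = 17.0² + 2·-2.8·38 = 76.2 → v = 8.73 m/s
t = (v − v₀)/a = (8.73 − 17.0)/-2.8 = 2.95 s

Phase 3 (accelerating): v₀ = 8.73 m/s, a = 1.8 m/s².
v² = v₀² + 2aΔx = 8.73² + 2·1.8·124 = 523 → v = 22.9 m/s
t = (v − v₀)/a = (22.9 − 8.73)/1.8 = 7.85 s

Phase 4 (decelerating): v₀ = 22.9 m/s, a = -2.5 m/s².
v = v₀ + at = 22.9 + (-2.5)(3) = 15.4 m/s
Δx = v₀t + ½at² = 22.9·3 + 0.5·-2.5·3² = 57.3 m
Total time = 8.50 + 2.95 + 7.85 + 3.00 = 22.3 s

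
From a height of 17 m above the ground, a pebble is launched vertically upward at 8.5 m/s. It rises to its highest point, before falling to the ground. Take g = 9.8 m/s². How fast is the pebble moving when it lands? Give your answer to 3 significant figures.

20.1 m/s

Phase 1 (rising): v₀ = 8.50 m/s, a = -9.8 m/s².
v = v₀ + at → t = (0 − 8.50) / -9.8 = 0.867 s
v² = v₀² + 2aΔx → Δx = (0² − 8.50²)/(2·-9.8) = 3.69 m

Phase 2 (falling): v₀ = 0 m/s, a = -9.8 m/s².
Falls 20.7 m from rest: t = √(2·20.7/9.8) = 2.05 s; v = g·t = 20.1 m/s.
Final speed = 20.1 m/s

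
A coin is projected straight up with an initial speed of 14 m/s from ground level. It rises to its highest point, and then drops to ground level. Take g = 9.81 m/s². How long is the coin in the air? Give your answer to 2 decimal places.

2.85 s

Phase 1 (rising): v₀ = 14.0 m/s, a = -9.81 m/s².
v = v₀ + at → t = (0 − 14.0) / -9.81 = 1.43 s
v² = v₀² + 2aΔx → Δx = (0² − 14.0²)/(2·-9.81) = 9.99 m

Phase 2 (falling): v₀ = 0 m/s, a = -9.81 m/s².
Falls 9.99 m from rest: t = √(2·9.99/9.81) = 1.43 s; v = g·t = 14.0 m/s.
Total time = 1.43 + 1.43 = 2.85 s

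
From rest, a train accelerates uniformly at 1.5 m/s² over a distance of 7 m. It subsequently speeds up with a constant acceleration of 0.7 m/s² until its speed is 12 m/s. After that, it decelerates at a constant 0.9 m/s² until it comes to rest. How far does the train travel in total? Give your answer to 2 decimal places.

174.86 m

Phase 1 (accelerating): v₀ = 0 m/s, a = 1.5 m/s².
v² = v₀² + 2aΔx = 0² + 2·1.5·7 = 21.0 → v = 4.58 m/s
t = (v − v₀)/a = (4.58 − 0)/1.5 = 3.06 s

Phase 2 (accelerating): v₀ = 4.58 m/s, a = 0.7 m/s².
v = v₀ + at → t = (12 − 4.58) / 0.7 = 10.6 s
v² = v₀² + 2aΔx → Δx = (12² − 4.58²)/(2·0.7) = 87.9 m

Phase 3 (decelerating): v₀ = 12.0 m/s, a = -0.9 m/s².
v = v₀ + at → t = (0 − 12.0) / -0.9 = 13.3 s
v² = v₀² + 2aΔx → Δx = (0² − 12.0²)/(2·-0.9) = 80.0 m
Total distance = 7.00 + 87.9 + 80.0 = 175 m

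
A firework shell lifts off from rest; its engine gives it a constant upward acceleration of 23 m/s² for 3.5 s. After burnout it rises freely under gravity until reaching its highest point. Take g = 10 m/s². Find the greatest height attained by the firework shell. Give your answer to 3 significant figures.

465 m

Phase 1 (powered ascent): v₀ = 0 m/s, a = 23 m/s².
v = v₀ + at = 0 + (23)(3.5) = 80.5 m/s
Δx = v₀t + ½at² = 0·3.5 + 0.5·23·3.5² = 141 m

Phase 2 (coasting upward): v₀ = 80.5 m/s, a = -10 m/s².
v = v₀ + at → t = (0 − 80.5) / -10 = 8.05 s
v² = v₀² + 2aΔx → Δx = (0² − 80.5²)/(2·-10) = 324 m
Maximum height = 141 + 324 = 465 m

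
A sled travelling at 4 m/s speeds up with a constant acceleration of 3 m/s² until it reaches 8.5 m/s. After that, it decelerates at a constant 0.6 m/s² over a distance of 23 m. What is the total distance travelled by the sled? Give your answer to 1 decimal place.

Phase 1 (accelerating): v₀ = 4.00 m/s, a = 3 m/s².
v = v₀ + at → t = (8.5 − 4.00) / 3 = 1.50 s
v² = v₀² + 2aΔx → Δx = (8.5² − 4.00²)/(2·3) = 9.38 m

Phase 2 (decelerating): v₀ = 8.50 m/s, a = -0.6 m/s².
v² = v₀² + 2aΔx = 8.50² + 2·-0.6·23 = 44.7 → v = 6.68 m/s
t = (v − v₀)/a = (6.68 − 8.50)/-0.6 = 3.03 s
Total distance = 9.38 + 23.0 = 32.4 m

32.4 m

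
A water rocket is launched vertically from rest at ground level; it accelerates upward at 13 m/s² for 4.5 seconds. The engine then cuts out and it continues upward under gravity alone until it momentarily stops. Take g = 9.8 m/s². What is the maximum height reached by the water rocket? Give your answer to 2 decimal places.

306.23 m

Phase 1 (powered ascent): v₀ = 0 m/s, a = 13 m/s².
v = v₀ + at = 0 + (13)(4.5) = 58.5 m/s
Δx = v₀t + ½at² = 0·4.5 + 0.5·13·4.5² = 132 m

Phase 2 (coasting upward): v₀ = 58.5 m/s, a = -9.8 m/s².
v = v₀ + at → t = (0 − 58.5) / -9.8 = 5.97 s
v² = v₀² + 2aΔx → Δx = (0² − 58.5²)/(2·-9.8) = 175 m
Maximum height = 132 + 175 = 306 m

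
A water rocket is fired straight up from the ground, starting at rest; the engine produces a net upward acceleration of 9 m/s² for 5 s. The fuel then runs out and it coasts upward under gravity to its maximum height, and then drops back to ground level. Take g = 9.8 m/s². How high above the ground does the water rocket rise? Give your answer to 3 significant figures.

216 m

Phase 1 (powered ascent): v₀ = 0 m/s, a = 9 m/s².
v = v₀ + at = 0 + (9)(5) = 45.0 m/s
Δx = v₀t + ½at² = 0·5 + 0.5·9·5² = 112 m

Phase 2 (coasting upward): v₀ = 45.0 m/s, a = -9.8 m/s².
v = v₀ + at → t = (0 − 45.0) / -9.8 = 4.59 s
v² = v₀² + 2aΔx → Δx = (0² − 45.0²)/(2·-9.8) = 103 m
Maximum height = 112 + 103 = 216 m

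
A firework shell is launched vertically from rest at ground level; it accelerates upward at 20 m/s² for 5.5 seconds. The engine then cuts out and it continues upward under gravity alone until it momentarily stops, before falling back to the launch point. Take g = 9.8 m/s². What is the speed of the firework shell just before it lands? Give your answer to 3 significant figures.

Phase 1 (powered ascent): v₀ = 0 m/s, a = 20 m/s².
v = v₀ + at = 0 + (20)(5.5) = 110 m/s
Δx = v₀t + ½at² = 0·5.5 + 0.5·20·5.5² = 302 m

Phase 2 (coasting upward): v₀ = 110 m/s, a = -9.8 m/s².
v = v₀ + at → t = (0 − 110) / -9.8 = 11.2 s
v² = v₀² + 2aΔx → Δx = (0² − 110²)/(2·-9.8) = 617 m

Phase 3 (free fall): v₀ = 0 m/s, a = -9.8 m/s².
Falls 920 m from rest: t = √(2·920/9.8) = 13.7 s; v = g·t = 134 m/s.
Impact speed = 134 m/s

134 m/s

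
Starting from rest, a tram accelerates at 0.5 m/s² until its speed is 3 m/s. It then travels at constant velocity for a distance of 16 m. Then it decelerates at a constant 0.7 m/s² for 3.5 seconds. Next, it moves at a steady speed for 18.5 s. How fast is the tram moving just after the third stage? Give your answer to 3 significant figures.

0.550 m/s

Phase 1 (accelerating): v₀ = 0 m/s, a = 0.5 m/s².
v = v₀ + at → t = (3 − 0) / 0.5 = 6.00 s
v² = v₀² + 2aΔx → Δx = (3² − 0²)/(2·0.5) = 9.00 m

Phase 2 (constant speed): v₀ = 3.00 m/s, a = 0 m/s².
Constant speed: t = d/v = 16/3.00 = 5.33 s

Phase 3 (decelerating): v₀ = 3.00 m/s, a = -0.7 m/s².
v = v₀ + at = 3.00 + (-0.7)(3.5) = 0.550 m/s
Δx = v₀t + ½at² = 3.00·3.5 + 0.5·-0.7·3.5² = 6.21 m
Speed at end of phase 3 = 0.550 m/s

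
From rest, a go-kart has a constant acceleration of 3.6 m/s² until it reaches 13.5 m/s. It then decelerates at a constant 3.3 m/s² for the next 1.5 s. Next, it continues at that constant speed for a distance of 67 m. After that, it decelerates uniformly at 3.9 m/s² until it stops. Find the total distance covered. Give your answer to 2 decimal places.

118.22 m

Phase 1 (accelerating): v₀ = 0 m/s, a = 3.6 m/s².
v = v₀ + at → t = (13.5 − 0) / 3.6 = 3.75 s
v² = v₀² + 2aΔx → Δx = (13.5² − 0²)/(2·3.6) = 25.3 m

Phase 2 (decelerating): v₀ = 13.5 m/s, a = -3.3 m/s².
v = v₀ + at = 13.5 + (-3.3)(1.5) = 8.55 m/s
Δx = v₀t + ½at² = 13.5·1.5 + 0.5·-3.3·1.5² = 16.5 m

Phase 3 (constant speed): v₀ = 8.55 m/s, a = 0 m/s².
Constant speed: t = d/v = 67/8.55 = 7.84 s

Phase 4 (decelerating): v₀ = 8.55 m/s, a = -3.9 m/s².
v = v₀ + at → t = (0 − 8.55) / -3.9 = 2.19 s
v² = v₀² + 2aΔx → Δx = (0² − 8.55²)/(2·-3.9) = 9.37 m
Total distance = 25.3 + 16.5 + 67.0 + 9.37 = 118 m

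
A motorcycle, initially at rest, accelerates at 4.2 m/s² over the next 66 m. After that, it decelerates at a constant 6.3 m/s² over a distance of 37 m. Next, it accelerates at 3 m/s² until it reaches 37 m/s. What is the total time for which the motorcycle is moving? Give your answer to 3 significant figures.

Phase 1 (accelerating): v₀ = 0 m/s, a = 4.2 m/s².
v² = v₀² + 2aΔx = 0² + 2·4.2·66 = 554 → v = 23.5 m/s
t = (v − v₀)/a = (23.5 − 0)/4.2 = 5.61 s

Phase 2 (decelerating): v₀ = 23.5 m/s, a = -6.3 m/s².
v² = v₀² + 2aΔx = 23.5² + 2·-6.3·37 = 88.2 → v = 9.39 m/s
t = (v − v₀)/a = (9.39 − 23.5)/-6.3 = 2.25 s

Phase 3 (accelerating): v₀ = 9.39 m/s, a = 3 m/s².
v = v₀ + at → t = (37 − 9.39) / 3 = 9.20 s
v² = v₀² + 2aΔx → Δx = (37² − 9.39²)/(2·3) = 213 m
Total time = 5.61 + 2.25 + 9.20 = 17.1 s

17.1 s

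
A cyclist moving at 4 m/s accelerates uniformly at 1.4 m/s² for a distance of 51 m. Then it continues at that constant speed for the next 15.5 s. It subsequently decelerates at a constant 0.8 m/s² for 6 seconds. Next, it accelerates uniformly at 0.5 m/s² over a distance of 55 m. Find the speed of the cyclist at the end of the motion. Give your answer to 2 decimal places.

Phase 1 (accelerating): v₀ = 4.00 m/s, a = 1.4 m/s².
v² = v₀² + 2aΔx = 4.00² + 2·1.4·51 = 159 → v = 12.6 m/s
t = (v − v₀)/a = (12.6 − 4.00)/1.4 = 6.14 s

Phase 2 (constant speed): v₀ = 12.6 m/s, a = 0 m/s².
v = v₀ + at = 12.6 + (0)(15.5) = 12.6 m/s
Δx = v₀t + ½at² = 12.6·15.5 + 0.5·0·15.5² = 195 m

Phase 3 (decelerating): v₀ = 12.6 m/s, a = -0.8 m/s².
v = v₀ + at = 12.6 + (-0.8)(6) = 7.80 m/s
Δx = v₀t + ½at² = 12.6·6 + 0.5·-0.8·6² = 61.2 m

Phase 4 (accelerating): v₀ = 7.80 m/s, a = 0.5 m/s².
v² = v₀² + 2aΔx = 7.80² + 2·0.5·55 = 116 → v = 10.8 m/s
t = (v − v₀)/a = (10.8 − 7.80)/0.5 = 5.92 s
Final speed = 10.8 m/s

10.76 m/s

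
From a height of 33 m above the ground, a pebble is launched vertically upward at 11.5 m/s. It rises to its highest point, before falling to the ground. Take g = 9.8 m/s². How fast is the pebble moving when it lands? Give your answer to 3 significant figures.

27.9 m/s

Phase 1 (rising): v₀ = 11.5 m/s, a = -9.8 m/s².
v = v₀ + at → t = (0 − 11.5) / -9.8 = 1.17 s
v² = v₀² + 2aΔx → Δx = (0² − 11.5²)/(2·-9.8) = 6.75 m

Phase 2 (falling): v₀ = 0 m/s, a = -9.8 m/s².
Falls 39.7 m from rest: t = √(2·39.7/9.8) = 2.85 s; v = g·t = 27.9 m/s.
Final speed = 27.9 m/s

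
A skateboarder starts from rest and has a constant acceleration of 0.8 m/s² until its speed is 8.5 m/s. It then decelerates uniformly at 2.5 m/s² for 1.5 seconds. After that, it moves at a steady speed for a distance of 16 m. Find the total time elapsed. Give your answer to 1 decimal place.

15.5 s

Phase 1 (accelerating): v₀ = 0 m/s, a = 0.8 m/s².
v = v₀ + at → t = (8.5 − 0) / 0.8 = 10.6 s
v² = v₀² + 2aΔx → Δx = (8.5² − 0²)/(2·0.8) = 45.2 m

Phase 2 (decelerating): v₀ = 8.50 m/s, a = -2.5 m/s².
v = v₀ + at = 8.50 + (-2.5)(1.5) = 4.75 m/s
Δx = v₀t + ½at² = 8.50·1.5 + 0.5·-2.5·1.5² = 9.94 m

Phase 3 (constant speed): v₀ = 4.75 m/s, a = 0 m/s².
Constant speed: t = d/v = 16/4.75 = 3.37 s
Total time = 10.6 + 1.50 + 3.37 = 15.5 s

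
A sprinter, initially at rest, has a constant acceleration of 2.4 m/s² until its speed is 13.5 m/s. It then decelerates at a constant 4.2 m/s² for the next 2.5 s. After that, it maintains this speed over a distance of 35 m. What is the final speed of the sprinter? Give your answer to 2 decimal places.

3.00 m/s

Phase 1 (accelerating): v₀ = 0 m/s, a = 2.4 m/s².
v = v₀ + at → t = (13.5 − 0) / 2.4 = 5.62 s
v² = v₀² + 2aΔx → Δx = (13.5² − 0²)/(2·2.4) = 38.0 m

Phase 2 (decelerating): v₀ = 13.5 m/s, a = -4.2 m/s².
v = v₀ + at = 13.5 + (-4.2)(2.5) = 3.00 m/s
Δx = v₀t + ½at² = 13.5·2.5 + 0.5·-4.2·2.5² = 20.6 m

Phase 3 (constant speed): v₀ = 3.00 m/s, a = 0 m/s².
Constant speed: t = d/v = 35/3.00 = 11.7 s
Final speed = 3.00 m/s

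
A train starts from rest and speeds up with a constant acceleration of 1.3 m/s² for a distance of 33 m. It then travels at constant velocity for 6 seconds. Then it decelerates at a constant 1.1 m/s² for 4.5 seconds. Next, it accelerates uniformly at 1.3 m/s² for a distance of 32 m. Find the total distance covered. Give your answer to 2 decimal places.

151.12 m

Phase 1 (accelerating): v₀ = 0 m/s, a = 1.3 m/s².
v² = v₀² + 2aΔx = 0² + 2·1.3·33 = 85.8 → v = 9.26 m/s
t = (v − v₀)/a = (9.26 − 0)/1.3 = 7.13 s

Phase 2 (constant speed): v₀ = 9.26 m/s, a = 0 m/s².
v = v₀ + at = 9.26 + (0)(6) = 9.26 m/s
Δx = v₀t + ½at² = 9.26·6 + 0.5·0·6² = 55.6 m

Phase 3 (decelerating): v₀ = 9.26 m/s, a = -1.1 m/s².
v = v₀ + at = 9.26 + (-1.1)(4.5) = 4.31 m/s
Δx = v₀t + ½at² = 9.26·4.5 + 0.5·-1.1·4.5² = 30.5 m

Phase 4 (accelerating): v₀ = 4.31 m/s, a = 1.3 m/s².
v² = v₀² + 2aΔx = 4.31² + 2·1.3·32 = 102 → v = 10.1 m/s
t = (v − v₀)/a = (10.1 − 4.31)/1.3 = 4.44 s
Total distance = 33.0 + 55.6 + 30.5 + 32.0 = 151 m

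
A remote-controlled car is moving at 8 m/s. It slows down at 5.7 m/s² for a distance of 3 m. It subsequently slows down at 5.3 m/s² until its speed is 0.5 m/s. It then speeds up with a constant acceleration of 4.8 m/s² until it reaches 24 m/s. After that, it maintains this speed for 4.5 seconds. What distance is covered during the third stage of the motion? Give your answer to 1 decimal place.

Phase 1 (decelerating): v₀ = 8.00 m/s, a = -5.7 m/s².
v² = v₀² + 2aΔx = 8.00² + 2·-5.7·3 = 29.8 → v = 5.46 m/s
t = (v − v₀)/a = (5.46 − 8.00)/-5.7 = 0.446 s

Phase 2 (decelerating): v₀ = 5.46 m/s, a = -5.3 m/s².
v = v₀ + at → t = (0.5 − 5.46) / -5.3 = 0.936 s
v² = v₀² + 2aΔx → Δx = (0.5² − 5.46²)/(2·-5.3) = 2.79 m

Phase 3 (accelerating): v₀ = 0.500 m/s, a = 4.8 m/s².
v = v₀ + at → t = (24 − 0.500) / 4.8 = 4.90 s
v² = v₀² + 2aΔx → Δx = (24² − 0.500²)/(2·4.8) = 60.0 m
Distance in phase 3 = 60.0 m

60.0 m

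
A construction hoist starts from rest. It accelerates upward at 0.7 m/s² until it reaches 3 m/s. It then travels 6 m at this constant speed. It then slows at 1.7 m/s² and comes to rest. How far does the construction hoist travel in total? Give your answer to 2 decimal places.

Phase 1 (accelerating): v₀ = 0 m/s, a = 0.7 m/s².
v = v₀ + at → t = (3 − 0) / 0.7 = 4.29 s
v² = v₀² + 2aΔx → Δx = (3² − 0²)/(2·0.7) = 6.43 m

Phase 2 (constant speed): v₀ = 3.00 m/s, a = 0 m/s².
Constant speed: t = d/v = 6/3.00 = 2.00 s

Phase 3 (decelerating): v₀ = 3.00 m/s, a = -1.7 m/s².
v = v₀ + at → t = (0 − 3.00) / -1.7 = 1.76 s
v² = v₀² + 2aΔx → Δx = (0² − 3.00²)/(2·-1.7) = 2.65 m
Total distance = 6.43 + 6.00 + 2.65 = 15.1 m

15.08 m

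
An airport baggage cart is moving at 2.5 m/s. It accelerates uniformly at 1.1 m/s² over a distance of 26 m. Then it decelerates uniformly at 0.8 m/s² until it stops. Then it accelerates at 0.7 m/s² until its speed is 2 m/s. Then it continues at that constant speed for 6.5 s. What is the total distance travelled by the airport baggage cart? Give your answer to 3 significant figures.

81.5 m

Phase 1 (accelerating): v₀ = 2.50 m/s, a = 1.1 m/s².
v² = v₀² + 2aΔx = 2.50² + 2·1.1·26 = 63.5 → v = 7.97 m/s
t = (v − v₀)/a = (7.97 − 2.50)/1.1 = 4.97 s

Phase 2 (decelerating): v₀ = 7.97 m/s, a = -0.8 m/s².
v = v₀ + at → t = (0 − 7.97) / -0.8 = 9.96 s
v² = v₀² + 2aΔx → Δx = (0² − 7.97²)/(2·-0.8) = 39.7 m

Phase 3 (accelerating): v₀ = 0 m/s, a = 0.7 m/s².
v = v₀ + at → t = (2 − 0) / 0.7 = 2.86 s
v² = v₀² + 2aΔx → Δx = (2² − 0²)/(2·0.7) = 2.86 m

Phase 4 (constant speed): v₀ = 2.00 m/s, a = 0 m/s².
v = v₀ + at = 2.00 + (0)(6.5) = 2.00 m/s
Δx = v₀t + ½at² = 2.00·6.5 + 0.5·0·6.5² = 13.0 m
Total distance = 26.0 + 39.7 + 2.86 + 13.0 = 81.5 m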